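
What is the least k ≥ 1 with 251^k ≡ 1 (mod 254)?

By Lagrange's theorem, ord_254(251) divides φ(254) = φ(2)·φ(127) = 1·126 = 126 = 2 · 3^2 · 7.
Divisors of 126: 1, 2, 3, 6, 7, 9, 14, 18, 21, 42, 63, 126.
Test each divisor d:
251^1 ≡ 251 (mod 254)
251^2 ≡ 9 (mod 254)
251^3 ≡ 227 (mod 254)
251^6 ≡ 221 (mod 254)
251^7 ≡ 99 (mod 254)
251^9 ≡ 129 (mod 254)
251^14 ≡ 149 (mod 254)
251^18 ≡ 131 (mod 254)
251^21 ≡ 19 (mod 254)
251^42 ≡ 107 (mod 254)
251^63 ≡ 1 (mod 254) ✓
The smallest such exponent is 63, so the order of 251 is 63.

63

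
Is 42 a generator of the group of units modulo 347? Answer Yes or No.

No

φ(347) = 347 − 1 = 346 = 2 · 173.
It suffices to check that the order of 42 is not a proper divisor of 346: compute 42^(346/q) for q ∈ {2, 173}.
42^173 ≡ 1 (mod 347)  [q = 2: ≡ 1 ✗]
42^2 ≡ 29 (mod 347)  [q = 173: ≢ 1 ✓]
The check at q = 2 fails, so 42 generates a proper subgroup.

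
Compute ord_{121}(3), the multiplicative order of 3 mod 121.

5

ord(3) | φ(121) = φ(11^2) = 11·(11−1) = 110 = 2 · 5 · 11.
Divisors of 110: 1, 2, 5, 10, 11, 22, 55, 110.
Compute 3^d (mod 121) for the divisors d until we hit 1:
3^1 ≡ 3 (mod 121)
3^2 ≡ 9 (mod 121)
3^5 ≡ 1 (mod 121) ✓
Hence ord(3) = 5.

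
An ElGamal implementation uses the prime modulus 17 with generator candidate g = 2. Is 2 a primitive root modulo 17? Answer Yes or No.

No

φ(17) = 17 − 1 = 16 = 2^4.
It suffices to check that the order of 2 is not a proper divisor of 16: compute 2^(16/q) for q ∈ {2}.
2^8 ≡ 1 (mod 17)  [q = 2: ≡ 1 ✗]
Since 2^8 ≡ 1, the order of 2 divides 8 < 16, so 2 is not a primitive root.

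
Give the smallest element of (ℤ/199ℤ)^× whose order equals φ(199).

3

φ(199) = 199 − 1 = 198 = 2 · 3^2 · 11.
g is a primitive root iff g^(198/q) ≢ 1 (mod 199) for each prime q ∈ {2, 3, 11}.
g = 2: 2^99 ≡ 1 — hits 1, so not a primitive root.
g = 3: 3^99 ≡ 198; 3^66 ≡ 106; 3^18 ≡ 125 — none is 1, so 3 is a primitive root.
So 3 is the smallest generator of (Z/199Z)^×.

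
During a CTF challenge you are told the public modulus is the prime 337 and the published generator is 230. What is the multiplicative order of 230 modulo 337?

168

ord(230) | φ(337) = 337 − 1 = 336 = 2^4 · 3 · 7.
Divisors of 336: 1, 2, 3, 4, 6, 7, 8, 12, 14, 16, 21, 24, 28, 42, 48, 56, 84, 112, 168, 336.
Evaluate successive powers at the divisors of 336:
230^1 ≡ 230
230^2 ≡ 328
230^3 ≡ 289
230^4 ≡ 81
230^6 ≡ 282
230^7 ≡ 156
230^8 ≡ 158
230^12 ≡ 329
230^14 ≡ 72
230^16 ≡ 26
230^21 ≡ 111
230^24 ≡ 64
230^28 ≡ 129
230^42 ≡ 189
230^48 ≡ 52
230^56 ≡ 128
230^84 ≡ 336
230^112 ≡ 208
230^168 ≡ 1
Hence ord(230) = 168.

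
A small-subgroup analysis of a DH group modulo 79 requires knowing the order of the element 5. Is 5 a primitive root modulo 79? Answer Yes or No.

No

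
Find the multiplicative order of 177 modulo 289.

By Lagrange's theorem, ord_289(177) divides φ(289) = φ(17^2) = 17·(17−1) = 272 = 2^4 · 17.
Divisors of 272: 1, 2, 4, 8, 16, 17, 34, 68, 136, 272.
Test each divisor d:
177^1 ≡ 177 (mod 289)
177^2 ≡ 117 (mod 289)
177^4 ≡ 106 (mod 289)
177^8 ≡ 254 (mod 289)
177^16 ≡ 69 (mod 289)
177^17 ≡ 75 (mod 289)
177^34 ≡ 134 (mod 289)
177^68 ≡ 38 (mod 289)
177^136 ≡ 288 (mod 289)
177^272 ≡ 1 (mod 289) ✓
The smallest such exponent is 272, so the order of 177 is 272.

272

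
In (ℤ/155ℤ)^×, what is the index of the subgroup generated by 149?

By Lagrange's theorem, ord_155(149) divides φ(155) = φ(5·31) = (5−1)·(31−1) = 4·30 = 120 = 2^3 · 3 · 5.
Divisors of 120: 1, 2, 3, 4, 5, 6, 8, 10, 12, 15, 20, 24, 30, 40, 60, 120.
Test each divisor d:
149^1 ≡ 149 (mod 155)
149^2 ≡ 36 (mod 155)
149^3 ≡ 94 (mod 155)
149^4 ≡ 56 (mod 155)
149^5 ≡ 129 (mod 155)
149^6 ≡ 1 (mod 155) ✓
The order of 149 is 6, so the subgroup it generates has 6 elements.
Index = |(Z/155Z)^×| / |⟨149⟩| = 120 / 6 = 20.

20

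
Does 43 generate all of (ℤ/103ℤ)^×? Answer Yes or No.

φ(103) = 103 − 1 = 102 = 2 · 3 · 17.
It suffices to check that the order of 43 is not a proper divisor of 102: compute 43^(102/q) for q ∈ {2, 3, 17}.
43^51 ≡ 102 (mod 103)  [q = 2: ≢ 1 ✓]
43^34 ≡ 46 (mod 103)  [q = 3: ≢ 1 ✓]
43^6 ≡ 81 (mod 103)  [q = 17: ≢ 1 ✓]
Every test exponent gives a nontrivial residue, hence 43 generates the full group.

Yes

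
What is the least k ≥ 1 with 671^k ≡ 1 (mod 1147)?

By Lagrange's theorem, ord_1147(671) divides φ(1147) = φ(31·37) = (31−1)·(37−1) = 30·36 = 1080 = 2^3 · 3^3 · 5.
Divisors of 1080: 1, 2, 3, 4, 5, 6, 8, 9, 10, 12, 15, 18, 20, 24, 27, 30, 36, 40, 45, 54, 60, 72, 90, 108, 120, 135, 180, 216, 270, 360, 540, 1080.
Check 671^d mod 1147 for each divisor in increasing order:
671^1 ≡ 671 (mod 1147)
671^2 ≡ 617 (mod 1147)
671^3 ≡ 1087 (mod 1147)
671^4 ≡ 1032 (mod 1147)
671^5 ≡ 831 (mod 1147)
671^6 ≡ 159 (mod 1147)
671^8 ≡ 608 (mod 1147)
671^9 ≡ 783 (mod 1147)
671^10 ≡ 67 (mod 1147)
671^12 ≡ 47 (mod 1147)
671^15 ≡ 621 (mod 1147)
671^18 ≡ 591 (mod 1147)
671^20 ≡ 1048 (mod 1147)
671^24 ≡ 1062 (mod 1147)
671^27 ≡ 512 (mod 1147)
671^30 ≡ 249 (mod 1147)
671^36 ≡ 593 (mod 1147)
671^40 ≡ 625 (mod 1147)
671^45 ≡ 931 (mod 1147)
671^54 ≡ 628 (mod 1147)
671^60 ≡ 63 (mod 1147)
671^72 ≡ 667 (mod 1147)
671^90 ≡ 776 (mod 1147)
671^108 ≡ 963 (mod 1147)
671^120 ≡ 528 (mod 1147)
671^135 ≡ 993 (mod 1147)
671^180 ≡ 1 (mod 1147) ✓
So ord_1147(671) = 180.

180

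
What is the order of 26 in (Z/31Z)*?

6

Since 26 ∈ (Z/31Z)^×, its order divides φ(31) = 31 − 1 = 30 = 2 · 3 · 5.
Divisors of 30: 1, 2, 3, 5, 6, 10, 15, 30.
Check 26^d mod 31 for each divisor in increasing order:
26^1 ≡ 26
26^2 ≡ 25
26^3 ≡ 30
26^5 ≡ 6
26^6 ≡ 1
Therefore the multiplicative order of 26 modulo 31 is 6.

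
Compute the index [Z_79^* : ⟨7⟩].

By Lagrange's theorem, ord_79(7) divides φ(79) = 79 − 1 = 78 = 2 · 3 · 13.
Divisors of 78: 1, 2, 3, 6, 13, 26, 39, 78.
Test each divisor d:
7^1 ≡ 7 (mod 79)
7^2 ≡ 49 (mod 79)
7^3 ≡ 27 (mod 79)
7^6 ≡ 18 (mod 79)
7^13 ≡ 56 (mod 79)
7^26 ≡ 55 (mod 79)
7^39 ≡ 78 (mod 79)
7^78 ≡ 1 (mod 79) ✓
The order of 7 is 78, so the subgroup it generates has 78 elements.
The index is φ(79) / ord(7) = 78 / 78 = 1.

1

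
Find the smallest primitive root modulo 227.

2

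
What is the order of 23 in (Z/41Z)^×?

10

The order of 23 must divide φ(41) = 41 − 1 = 40 = 2^3 · 5.
Divisors of 40: 1, 2, 4, 5, 8, 10, 20, 40.
Evaluate successive powers at the divisors of 40:
23^1 ≡ 23 (mod 41)
23^2 ≡ 37 (mod 41)
23^4 ≡ 16 (mod 41)
23^5 ≡ 40 (mod 41)
23^8 ≡ 10 (mod 41)
23^10 ≡ 1 (mod 41) ✓
The smallest such exponent is 10, so the order of 23 is 10.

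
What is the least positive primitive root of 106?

3

φ(106) = φ(2)·φ(53) = 1·52 = 52 = 2^2 · 13.
g is a primitive root iff g^(52/q) ≢ 1 (mod 106) for each prime q ∈ {2, 13}.
g = 2: gcd(2, 106) = 2 > 1, not a unit — skip.
g = 3: 3^26 ≡ 105; 3^4 ≡ 81 — none is 1, so 3 is a primitive root.
The smallest primitive root modulo 106 is 3.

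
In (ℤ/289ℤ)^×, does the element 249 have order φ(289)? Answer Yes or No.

φ(289) = φ(17^2) = 17·(17−1) = 272 = 2^4 · 17.
It suffices to check that the order of 249 is not a proper divisor of 272: compute 249^(272/q) for q ∈ {2, 17}.
249^136 ≡ 288 (mod 289)  [q = 2: ≢ 1 ✓]
249^16 ≡ 1 (mod 289)  [q = 17: ≡ 1 ✗]
Since 249^16 ≡ 1, the order of 249 divides 16 < 272, so 249 is not a primitive root.

No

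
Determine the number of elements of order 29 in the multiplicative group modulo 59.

φ(59) = 59 − 1 = 58 = 2 · 29.
In a cyclic group of order 58, there are φ(d) elements of order d for each divisor d of 58, and zero for non-divisors.
29 | 58, and φ(29) = 29 − 1 = 28.

28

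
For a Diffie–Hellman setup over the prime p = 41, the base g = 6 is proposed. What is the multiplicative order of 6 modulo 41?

The order of 6 must divide φ(41) = 41 − 1 = 40 = 2^3 · 5.
Divisors of 40: 1, 2, 4, 5, 8, 10, 20, 40.
Compute 6^d (mod 41) for the divisors d until we hit 1:
6^1 ≡ 6
6^2 ≡ 36
6^4 ≡ 25
6^5 ≡ 27
6^8 ≡ 10
6^10 ≡ 32
6^20 ≡ 40
6^40 ≡ 1
So ord_41(6) = 40.

40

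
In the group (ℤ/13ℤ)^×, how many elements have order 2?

1

φ(13) = 13 − 1 = 12 = 2^2 · 3.
(Z/13Z)^× is cyclic (|G| = 12); a cyclic group of order m has exactly φ(d) elements of each order d | m, and none otherwise.
2 | 12, and φ(2) = 2 − 1 = 1.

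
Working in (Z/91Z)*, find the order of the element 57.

4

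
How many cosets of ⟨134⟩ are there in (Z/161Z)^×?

The order of 134 must divide φ(161) = φ(7·23) = (7−1)·(23−1) = 6·22 = 132 = 2^2 · 3 · 11.
Divisors of 132: 1, 2, 3, 4, 6, 11, 12, 22, 33, 44, 66, 132.
Evaluate successive powers at the divisors of 132:
134^1 ≡ 134 (mod 161)
134^2 ≡ 85 (mod 161)
134^3 ≡ 120 (mod 161)
134^4 ≡ 141 (mod 161)
134^6 ≡ 71 (mod 161)
134^11 ≡ 22 (mod 161)
134^12 ≡ 50 (mod 161)
134^22 ≡ 1 (mod 161) ✓
So ord_161(134) = 22, hence |⟨134⟩| = 22.
[(Z/161Z)^× : ⟨134⟩] = 132/22 = 6.

6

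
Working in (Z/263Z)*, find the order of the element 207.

131

Since 207 ∈ (Z/263Z)^×, its order divides φ(263) = 263 − 1 = 262 = 2 · 131.
Divisors of 262: 1, 2, 131, 262.
Check 207^d mod 263 for each divisor in increasing order:
207^1 ≡ 207
207^2 ≡ 243
207^131 ≡ 1
The smallest such exponent is 131, so the order of 207 is 131.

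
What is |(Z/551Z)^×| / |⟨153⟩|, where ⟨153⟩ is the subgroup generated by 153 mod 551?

ord(153) | φ(551) = φ(19·29) = (19−1)·(29−1) = 18·28 = 504 = 2^3 · 3^2 · 7.
Divisors of 504: 1, 2, 3, 4, 6, 7, 8, 9, 12, 14, 18, 21, 24, 28, 36, 42, 56, 63, 72, 84, 126, 168, 252, 504.
Test each divisor d:
153^1 ≡ 153
153^2 ≡ 267
153^3 ≡ 77
153^4 ≡ 210
153^6 ≡ 419
153^7 ≡ 191
153^8 ≡ 20
153^9 ≡ 305
153^12 ≡ 343
153^14 ≡ 115
153^18 ≡ 457
153^21 ≡ 476
153^24 ≡ 286
153^28 ≡ 1
The order of 153 is 28, so the subgroup it generates has 28 elements.
The index is φ(551) / ord(153) = 504 / 28 = 18.

18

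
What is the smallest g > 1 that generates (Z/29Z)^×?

2

φ(29) = 29 − 1 = 28 = 2^2 · 7.
Test candidates g = 2, 3, … against the prime factors q ∈ {2, 7} of φ(29): g is a generator iff g^(28/q) ≢ 1 for every such q.
g = 2: 2^14 ≡ 28; 2^4 ≡ 16 — none is 1, so 2 is a primitive root.
So 2 is the smallest generator of (Z/29Z)^×.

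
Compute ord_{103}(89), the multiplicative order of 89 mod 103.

34

ord(89) | φ(103) = 103 − 1 = 102 = 2 · 3 · 17.
Divisors of 102: 1, 2, 3, 6, 17, 34, 51, 102.
Evaluate successive powers at the divisors of 102:
89^1 ≡ 89 (mod 103)
89^2 ≡ 93 (mod 103)
89^3 ≡ 37 (mod 103)
89^6 ≡ 30 (mod 103)
89^17 ≡ 102 (mod 103)
89^34 ≡ 1 (mod 103) ✓
Hence ord(89) = 34.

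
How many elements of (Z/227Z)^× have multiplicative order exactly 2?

φ(227) = 227 − 1 = 226 = 2 · 113.
In a cyclic group of order 226, there are φ(d) elements of order d for each divisor d of 226, and zero for non-divisors.
2 | 226, and φ(2) = 2 − 1 = 1.

1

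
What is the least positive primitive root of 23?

φ(23) = 23 − 1 = 22 = 2 · 11.
g is a primitive root iff g^(22/q) ≢ 1 (mod 23) for each prime q ∈ {2, 11}.
g = 2: 2^11 ≡ 1 — hits 1, so not a primitive root.
g = 3: 3^11 ≡ 1 — hits 1, so not a primitive root.
g = 4: 4^11 ≡ 1 — hits 1, so not a primitive root.
g = 5: 5^11 ≡ 22; 5^2 ≡ 2 — none is 1, so 5 is a primitive root.
Hence the least primitive root of 23 is 5.

5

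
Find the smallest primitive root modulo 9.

φ(9) = φ(3^2) = 3·(3−1) = 6 = 2 · 3.
g is a primitive root iff g^(6/q) ≢ 1 (mod 9) for each prime q ∈ {2, 3}.
g = 2: 2^3 ≡ 8; 2^2 ≡ 4 — none is 1, so 2 is a primitive root.
So 2 is the smallest generator of (Z/9Z)^×.

2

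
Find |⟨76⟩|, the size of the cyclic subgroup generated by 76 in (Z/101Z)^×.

50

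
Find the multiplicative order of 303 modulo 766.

The order of 303 must divide φ(766) = φ(2)·φ(383) = 1·382 = 382 = 2 · 191.
Divisors of 382: 1, 2, 191, 382.
Compute 303^d (mod 766) for the divisors d until we hit 1:
303^1 ≡ 303 (mod 766)
303^2 ≡ 655 (mod 766)
303^191 ≡ 1 (mod 766) ✓
The smallest such exponent is 191, so the order of 303 is 191.

191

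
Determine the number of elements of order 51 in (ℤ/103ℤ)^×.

φ(103) = 103 − 1 = 102 = 2 · 3 · 17.
Since (Z/103Z)^× is cyclic of order 102, the number of elements of order d is φ(d) when d | 102 and 0 otherwise.
51 = 3 · 17 divides 102, and φ(51) = 32.

32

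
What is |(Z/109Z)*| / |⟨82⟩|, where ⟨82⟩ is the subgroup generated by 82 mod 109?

Since 82 ∈ (Z/109Z)^×, its order divides φ(109) = 109 − 1 = 108 = 2^2 · 3^3.
Divisors of 108: 1, 2, 3, 4, 6, 9, 12, 18, 27, 36, 54, 108.
Test each divisor d:
82^1 ≡ 82
82^2 ≡ 75
82^3 ≡ 46
82^4 ≡ 66
82^6 ≡ 45
82^9 ≡ 108
82^12 ≡ 63
82^18 ≡ 1
Thus |⟨82⟩| = ord(82) = 18.
Index = |(Z/109Z)^×| / |⟨82⟩| = 108 / 18 = 6.

6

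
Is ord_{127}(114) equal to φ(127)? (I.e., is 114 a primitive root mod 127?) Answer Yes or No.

φ(127) = 127 − 1 = 126 = 2 · 3^2 · 7.
It suffices to check that the order of 114 is not a proper divisor of 126: compute 114^(126/q) for q ∈ {2, 3, 7}.
114^63 ≡ 126 (mod 127)  [q = 2: ≢ 1 ✓]
114^42 ≡ 107 (mod 127)  [q = 3: ≢ 1 ✓]
114^18 ≡ 64 (mod 127)  [q = 7: ≢ 1 ✓]
All checks pass, so 114 has order 126 and is a primitive root modulo 127.

Yes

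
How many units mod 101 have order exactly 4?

2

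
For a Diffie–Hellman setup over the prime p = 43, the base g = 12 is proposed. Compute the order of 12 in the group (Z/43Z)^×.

42

The order of 12 must divide φ(43) = 43 − 1 = 42 = 2 · 3 · 7.
Divisors of 42: 1, 2, 3, 6, 7, 14, 21, 42.
Check 12^d mod 43 for each divisor in increasing order:
12^1 ≡ 12
12^2 ≡ 15
12^3 ≡ 8
12^6 ≡ 21
12^7 ≡ 37
12^14 ≡ 36
12^21 ≡ 42
12^42 ≡ 1
Therefore the multiplicative order of 12 modulo 43 is 42.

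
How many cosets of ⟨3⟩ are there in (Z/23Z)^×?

2

ord(3) | φ(23) = 23 − 1 = 22 = 2 · 11.
Divisors of 22: 1, 2, 11, 22.
Check 3^d mod 23 for each divisor in increasing order:
3^1 ≡ 3 (mod 23)
3^2 ≡ 9 (mod 23)
3^11 ≡ 1 (mod 23) ✓
The order of 3 is 11, so the subgroup it generates has 11 elements.
[(Z/23Z)^× : ⟨3⟩] = 22/11 = 2.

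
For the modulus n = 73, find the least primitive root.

φ(73) = 73 − 1 = 72 = 2^3 · 3^2.
g is a primitive root iff g^(72/q) ≢ 1 (mod 73) for each prime q ∈ {2, 3}.
g = 2: 2^36 ≡ 1 — hits 1, so not a primitive root.
g = 3: 3^36 ≡ 1 — hits 1, so not a primitive root.
g = 4: 4^36 ≡ 1 — hits 1, so not a primitive root.
g = 5: 5^36 ≡ 72; 5^24 ≡ 8 — none is 1, so 5 is a primitive root.
Hence the least primitive root of 73 is 5.

5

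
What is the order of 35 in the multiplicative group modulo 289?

17

By Lagrange's theorem, ord_289(35) divides φ(289) = φ(17^2) = 17·(17−1) = 272 = 2^4 · 17.
Divisors of 272: 1, 2, 4, 8, 16, 17, 34, 68, 136, 272.
Check 35^d mod 289 for each divisor in increasing order:
35^1 ≡ 35 (mod 289)
35^2 ≡ 69 (mod 289)
35^4 ≡ 137 (mod 289)
35^8 ≡ 273 (mod 289)
35^16 ≡ 256 (mod 289)
35^17 ≡ 1 (mod 289) ✓
So ord_289(35) = 17.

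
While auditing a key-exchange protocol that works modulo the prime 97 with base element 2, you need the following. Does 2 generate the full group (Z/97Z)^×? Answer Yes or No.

φ(97) = 97 − 1 = 96 = 2^5 · 3.
It suffices to check that the order of 2 is not a proper divisor of 96: compute 2^(96/q) for q ∈ {2, 3}.
2^48 ≡ 1 (mod 97)  [q = 2: ≡ 1 ✗]
2^32 ≡ 35 (mod 97)  [q = 3: ≢ 1 ✓]
2^48 ≡ 1 shows ord(2) | 48, strictly less than φ(97); not a primitive root.

No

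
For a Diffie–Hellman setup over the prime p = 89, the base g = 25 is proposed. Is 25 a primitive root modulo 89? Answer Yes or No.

No

φ(89) = 89 − 1 = 88 = 2^3 · 11.
25 is a primitive root mod 89 iff 25^(φ(89)/q) ≢ 1 for every prime q | φ(89), i.e. q ∈ {2, 11}.
25^44 ≡ 1 (mod 89)  [q = 2: ≡ 1 ✗]
25^8 ≡ 16 (mod 89)  [q = 11: ≢ 1 ✓]
Since 25^44 ≡ 1, the order of 25 divides 44 < 88, so 25 is not a primitive root.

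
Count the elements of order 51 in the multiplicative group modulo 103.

φ(103) = 103 − 1 = 102 = 2 · 3 · 17.
In a cyclic group of order 102, there are φ(d) elements of order d for each divisor d of 102, and zero for non-divisors.
51 = 3 · 17 divides 102, and φ(51) = 32.

32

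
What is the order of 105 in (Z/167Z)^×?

The order of 105 must divide φ(167) = 167 − 1 = 166 = 2 · 83.
Divisors of 166: 1, 2, 83, 166.
Test each divisor d:
105^1 ≡ 105 (mod 167)
105^2 ≡ 3 (mod 167)
105^83 ≡ 166 (mod 167)
105^166 ≡ 1 (mod 167) ✓
The smallest such exponent is 166, so the order of 105 is 166.

166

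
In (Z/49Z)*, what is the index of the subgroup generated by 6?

3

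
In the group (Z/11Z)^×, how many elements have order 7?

φ(11) = 11 − 1 = 10 = 2 · 5.
Since (Z/11Z)^× is cyclic of order 10, the number of elements of order d is φ(d) when d | 10 and 0 otherwise.
Since 7 ∤ 10, the count is 0.

0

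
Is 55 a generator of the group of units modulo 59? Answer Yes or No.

Yes

φ(59) = 59 − 1 = 58 = 2 · 29.
An element g generates (Z/59Z)^× iff g^(58/q) ≢ 1 (mod 59) for each prime q ∈ {2, 29}.
55^29 ≡ 58 (mod 59)  [q = 2: ≢ 1 ✓]
55^2 ≡ 16 (mod 59)  [q = 29: ≢ 1 ✓]
All checks pass, so 55 has order 58 and is a primitive root modulo 59.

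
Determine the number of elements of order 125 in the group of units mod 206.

0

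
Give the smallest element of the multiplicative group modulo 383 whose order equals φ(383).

5

φ(383) = 383 − 1 = 382 = 2 · 191.
Test candidates g = 2, 3, … against the prime factors q ∈ {2, 191} of φ(383): g is a generator iff g^(382/q) ≢ 1 for every such q.
g = 2: 2^191 ≡ 1 — hits 1, so not a primitive root.
g = 3: 3^191 ≡ 1 — hits 1, so not a primitive root.
g = 4: 4^191 ≡ 1 — hits 1, so not a primitive root.
g = 5: 5^191 ≡ 382; 5^2 ≡ 25 — none is 1, so 5 is a primitive root.
Hence the least primitive root of 383 is 5.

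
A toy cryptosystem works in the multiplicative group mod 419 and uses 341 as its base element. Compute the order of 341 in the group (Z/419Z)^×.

209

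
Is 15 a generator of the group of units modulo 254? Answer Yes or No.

No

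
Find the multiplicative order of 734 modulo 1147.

60

ord(734) | φ(1147) = φ(31·37) = (31−1)·(37−1) = 30·36 = 1080 = 2^3 · 3^3 · 5.
Divisors of 1080: 1, 2, 3, 4, 5, 6, 8, 9, 10, 12, 15, 18, 20, 24, 27, 30, 36, 40, 45, 54, 60, 72, 90, 108, 120, 135, 180, 216, 270, 360, 540, 1080.
Evaluate successive powers at the divisors of 1080:
734^1 ≡ 734 (mod 1147)
734^2 ≡ 813 (mod 1147)
734^3 ≡ 302 (mod 1147)
734^4 ≡ 297 (mod 1147)
734^5 ≡ 68 (mod 1147)
734^6 ≡ 591 (mod 1147)
734^8 ≡ 1037 (mod 1147)
734^9 ≡ 697 (mod 1147)
734^10 ≡ 36 (mod 1147)
734^12 ≡ 593 (mod 1147)
734^15 ≡ 154 (mod 1147)
734^18 ≡ 628 (mod 1147)
734^20 ≡ 149 (mod 1147)
734^24 ≡ 667 (mod 1147)
734^27 ≡ 709 (mod 1147)
734^30 ≡ 776 (mod 1147)
734^36 ≡ 963 (mod 1147)
734^40 ≡ 408 (mod 1147)
734^45 ≡ 216 (mod 1147)
734^54 ≡ 295 (mod 1147)
734^60 ≡ 1 (mod 1147) ✓
Therefore the multiplicative order of 734 modulo 1147 is 60.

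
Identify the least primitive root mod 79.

3

φ(79) = 79 − 1 = 78 = 2 · 3 · 13.
Test candidates g = 2, 3, … against the prime factors q ∈ {2, 3, 13} of φ(79): g is a generator iff g^(78/q) ≢ 1 for every such q.
g = 2: 2^39 ≡ 1 — hits 1, so not a primitive root.
g = 3: 3^39 ≡ 78; 3^26 ≡ 23; 3^6 ≡ 18 — none is 1, so 3 is a primitive root.
The smallest primitive root modulo 79 is 3.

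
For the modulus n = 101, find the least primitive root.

2

φ(101) = 101 − 1 = 100 = 2^2 · 5^2.
g is a primitive root iff g^(100/q) ≢ 1 (mod 101) for each prime q ∈ {2, 5}.
g = 2: 2^50 ≡ 100; 2^20 ≡ 95 — none is 1, so 2 is a primitive root.
The smallest primitive root modulo 101 is 2.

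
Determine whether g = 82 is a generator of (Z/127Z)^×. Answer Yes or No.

No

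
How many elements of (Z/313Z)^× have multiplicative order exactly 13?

12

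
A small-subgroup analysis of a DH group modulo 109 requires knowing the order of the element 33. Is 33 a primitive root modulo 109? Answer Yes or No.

φ(109) = 109 − 1 = 108 = 2^2 · 3^3.
33 is a primitive root mod 109 iff 33^(φ(109)/q) ≢ 1 for every prime q | φ(109), i.e. q ∈ {2, 3}.
33^54 ≡ 108 (mod 109)  [q = 2: ≢ 1 ✓]
33^36 ≡ 1 (mod 109)  [q = 3: ≡ 1 ✗]
The check at q = 3 fails, so 33 generates a proper subgroup.

No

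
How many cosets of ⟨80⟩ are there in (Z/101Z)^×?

4

ord(80) | φ(101) = 101 − 1 = 100 = 2^2 · 5^2.
Divisors of 100: 1, 2, 4, 5, 10, 20, 25, 50, 100.
Evaluate successive powers at the divisors of 100:
80^1 ≡ 80
80^2 ≡ 37
80^4 ≡ 56
80^5 ≡ 36
80^10 ≡ 84
80^20 ≡ 87
80^25 ≡ 1
Thus |⟨80⟩| = ord(80) = 25.
Index = |(Z/101Z)^×| / |⟨80⟩| = 100 / 25 = 4.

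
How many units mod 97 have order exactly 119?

0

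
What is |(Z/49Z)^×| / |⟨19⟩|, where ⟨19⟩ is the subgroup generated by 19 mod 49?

7

ord(19) | φ(49) = φ(7^2) = 7·(7−1) = 42 = 2 · 3 · 7.
Divisors of 42: 1, 2, 3, 6, 7, 14, 21, 42.
Check 19^d mod 49 for each divisor in increasing order:
19^1 ≡ 19
19^2 ≡ 18
19^3 ≡ 48
19^6 ≡ 1
So ord_49(19) = 6, hence |⟨19⟩| = 6.
[(Z/49Z)^× : ⟨19⟩] = 42/6 = 7.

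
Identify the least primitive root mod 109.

6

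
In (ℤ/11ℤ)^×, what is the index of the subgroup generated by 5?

ord(5) | φ(11) = 11 − 1 = 10 = 2 · 5.
Divisors of 10: 1, 2, 5, 10.
Check 5^d mod 11 for each divisor in increasing order:
5^1 ≡ 5
5^2 ≡ 3
5^5 ≡ 1
Thus |⟨5⟩| = ord(5) = 5.
Index = |(Z/11Z)^×| / |⟨5⟩| = 10 / 5 = 2.

2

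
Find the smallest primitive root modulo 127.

3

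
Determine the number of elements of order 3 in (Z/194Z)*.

2

φ(194) = φ(2)·φ(97) = 1·96 = 96 = 2^5 · 3.
(Z/194Z)^× is cyclic (|G| = 96); a cyclic group of order m has exactly φ(d) elements of each order d | m, and none otherwise.
3 | 96, and φ(3) = 3 − 1 = 2.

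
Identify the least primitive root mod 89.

3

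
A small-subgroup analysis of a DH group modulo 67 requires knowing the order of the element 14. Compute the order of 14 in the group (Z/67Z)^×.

11

By Lagrange's theorem, ord_67(14) divides φ(67) = 67 − 1 = 66 = 2 · 3 · 11.
Divisors of 66: 1, 2, 3, 6, 11, 22, 33, 66.
Test each divisor d:
14^1 ≡ 14
14^2 ≡ 62
14^3 ≡ 64
14^6 ≡ 9
14^11 ≡ 1
Therefore the multiplicative order of 14 modulo 67 is 11.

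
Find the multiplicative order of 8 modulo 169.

52

By Lagrange's theorem, ord_169(8) divides φ(169) = φ(13^2) = 13·(13−1) = 156 = 2^2 · 3 · 13.
Divisors of 156: 1, 2, 3, 4, 6, 12, 13, 26, 39, 52, 78, 156.
Check 8^d mod 169 for each divisor in increasing order:
8^1 ≡ 8
8^2 ≡ 64
8^3 ≡ 5
8^4 ≡ 40
8^6 ≡ 25
8^12 ≡ 118
8^13 ≡ 99
8^26 ≡ 168
8^39 ≡ 70
8^52 ≡ 1
The smallest such exponent is 52, so the order of 8 is 52.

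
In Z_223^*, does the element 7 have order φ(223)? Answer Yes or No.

φ(223) = 223 − 1 = 222 = 2 · 3 · 37.
7 is a primitive root mod 223 iff 7^(φ(223)/q) ≢ 1 for every prime q | φ(223), i.e. q ∈ {2, 3, 37}.
7^111 ≡ 1 (mod 223)  [q = 2: ≡ 1 ✗]
7^74 ≡ 1 (mod 223)  [q = 3: ≡ 1 ✗]
7^6 ≡ 128 (mod 223)  [q = 37: ≢ 1 ✓]
7^111 ≡ 1 shows ord(7) | 111, strictly less than φ(223); not a primitive root.

No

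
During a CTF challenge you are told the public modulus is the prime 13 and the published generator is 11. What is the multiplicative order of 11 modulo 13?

12

ord(11) | φ(13) = 13 − 1 = 12 = 2^2 · 3.
Divisors of 12: 1, 2, 3, 4, 6, 12.
Check 11^d mod 13 for each divisor in increasing order:
11^1 ≡ 11 (mod 13)
11^2 ≡ 4 (mod 13)
11^3 ≡ 5 (mod 13)
11^4 ≡ 3 (mod 13)
11^6 ≡ 12 (mod 13)
11^12 ≡ 1 (mod 13) ✓
The smallest such exponent is 12, so the order of 11 is 12.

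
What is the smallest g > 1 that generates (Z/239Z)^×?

φ(239) = 239 − 1 = 238 = 2 · 7 · 17.
g is a primitive root iff g^(238/q) ≢ 1 (mod 239) for each prime q ∈ {2, 7, 17}.
g = 2: 2^119 ≡ 1 — hits 1, so not a primitive root.
g = 3: 3^119 ≡ 1 — hits 1, so not a primitive root.
g = 4: 4^119 ≡ 1 — hits 1, so not a primitive root.
g = 5: 5^119 ≡ 1 — hits 1, so not a primitive root.
g = 6: 6^119 ≡ 1 — hits 1, so not a primitive root.
g = 7: 7^119 ≡ 238; 7^34 ≡ 24; 7^14 ≡ 211 — none is 1, so 7 is a primitive root.
Hence the least primitive root of 239 is 7.

7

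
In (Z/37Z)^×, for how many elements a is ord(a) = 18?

6

φ(37) = 37 − 1 = 36 = 2^2 · 3^2.
In a cyclic group of order 36, there are φ(d) elements of order d for each divisor d of 36, and zero for non-divisors.
18 = 2 · 3^2 divides 36, and φ(18) = 6.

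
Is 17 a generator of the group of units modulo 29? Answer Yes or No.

No

φ(29) = 29 − 1 = 28 = 2^2 · 7.
It suffices to check that the order of 17 is not a proper divisor of 28: compute 17^(28/q) for q ∈ {2, 7}.
17^14 ≡ 28 (mod 29)  [q = 2: ≢ 1 ✓]
17^4 ≡ 1 (mod 29)  [q = 7: ≡ 1 ✗]
The check at q = 7 fails, so 17 generates a proper subgroup.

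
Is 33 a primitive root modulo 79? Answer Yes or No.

No

φ(79) = 79 − 1 = 78 = 2 · 3 · 13.
Test 33^(78/q) mod 79 for each prime factor q of 78:
33^39 ≡ 78 (mod 79)  [q = 2: ≢ 1 ✓]
33^26 ≡ 1 (mod 79)  [q = 3: ≡ 1 ✗]
33^6 ≡ 64 (mod 79)  [q = 13: ≢ 1 ✓]
33^26 ≡ 1 shows ord(33) | 26, strictly less than φ(79); not a primitive root.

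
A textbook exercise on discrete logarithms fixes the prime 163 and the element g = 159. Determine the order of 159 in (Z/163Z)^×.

162

By Lagrange's theorem, ord_163(159) divides φ(163) = 163 − 1 = 162 = 2 · 3^4.
Divisors of 162: 1, 2, 3, 6, 9, 18, 27, 54, 81, 162.
Test each divisor d:
159^1 ≡ 159
159^2 ≡ 16
159^3 ≡ 99
159^6 ≡ 21
159^9 ≡ 123
159^18 ≡ 133
159^27 ≡ 59
159^54 ≡ 58
159^81 ≡ 162
159^162 ≡ 1
The smallest such exponent is 162, so the order of 159 is 162.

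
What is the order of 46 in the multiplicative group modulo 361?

ord(46) | φ(361) = φ(19^2) = 19·(19−1) = 342 = 2 · 3^2 · 19.
Divisors of 342: 1, 2, 3, 6, 9, 18, 19, 38, 57, 114, 171, 342.
Test each divisor d:
46^1 ≡ 46
46^2 ≡ 311
46^3 ≡ 227
46^6 ≡ 267
46^9 ≡ 322
46^18 ≡ 77
46^19 ≡ 293
46^38 ≡ 292
46^57 ≡ 360
46^114 ≡ 1
Therefore the multiplicative order of 46 modulo 361 is 114.

114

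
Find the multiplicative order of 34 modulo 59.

58

ord(34) | φ(59) = 59 − 1 = 58 = 2 · 29.
Divisors of 58: 1, 2, 29, 58.
Compute 34^d (mod 59) for the divisors d until we hit 1:
34^1 ≡ 34
34^2 ≡ 35
34^29 ≡ 58
34^58 ≡ 1
The smallest such exponent is 58, so the order of 34 is 58.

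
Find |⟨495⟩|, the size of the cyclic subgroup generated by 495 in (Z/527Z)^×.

The order of 495 must divide φ(527) = φ(17·31) = (17−1)·(31−1) = 16·30 = 480 = 2^5 · 3 · 5.
Divisors of 480: 1, 2, 3, 4, 5, 6, 8, 10, 12, 15, 16, 20, 24, 30, 32, 40, 48, 60, 80, 96, 120, 160, 240, 480.
Check 495^d mod 527 for each divisor in increasing order:
495^1 ≡ 495 (mod 527)
495^2 ≡ 497 (mod 527)
495^3 ≡ 433 (mod 527)
495^4 ≡ 373 (mod 527)
495^5 ≡ 185 (mod 527)
495^6 ≡ 404 (mod 527)
495^8 ≡ 1 (mod 527) ✓
So ord_527(495) = 8.

8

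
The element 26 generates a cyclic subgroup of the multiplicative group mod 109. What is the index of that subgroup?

4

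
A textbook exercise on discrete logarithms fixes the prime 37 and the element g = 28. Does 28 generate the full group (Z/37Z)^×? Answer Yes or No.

No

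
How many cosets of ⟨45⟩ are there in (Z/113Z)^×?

The order of 45 must divide φ(113) = 113 − 1 = 112 = 2^4 · 7.
Divisors of 112: 1, 2, 4, 7, 8, 14, 16, 28, 56, 112.
Compute 45^d (mod 113) for the divisors d until we hit 1:
45^1 ≡ 45 (mod 113)
45^2 ≡ 104 (mod 113)
45^4 ≡ 81 (mod 113)
45^7 ≡ 78 (mod 113)
45^8 ≡ 7 (mod 113)
45^14 ≡ 95 (mod 113)
45^16 ≡ 49 (mod 113)
45^28 ≡ 98 (mod 113)
45^56 ≡ 112 (mod 113)
45^112 ≡ 1 (mod 113) ✓
Thus |⟨45⟩| = ord(45) = 112.
The index is φ(113) / ord(45) = 112 / 112 = 1.

1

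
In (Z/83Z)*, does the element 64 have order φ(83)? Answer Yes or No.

No

φ(83) = 83 − 1 = 82 = 2 · 41.
It suffices to check that the order of 64 is not a proper divisor of 82: compute 64^(82/q) for q ∈ {2, 41}.
64^41 ≡ 1 (mod 83)  [q = 2: ≡ 1 ✗]
64^2 ≡ 29 (mod 83)  [q = 41: ≢ 1 ✓]
The check at q = 2 fails, so 64 generates a proper subgroup.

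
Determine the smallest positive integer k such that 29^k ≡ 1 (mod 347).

173

The order of 29 must divide φ(347) = 347 − 1 = 346 = 2 · 173.
Divisors of 346: 1, 2, 173, 346.
Check 29^d mod 347 for each divisor in increasing order:
29^1 ≡ 29 (mod 347)
29^2 ≡ 147 (mod 347)
29^173 ≡ 1 (mod 347) ✓
The smallest such exponent is 173, so the order of 29 is 173.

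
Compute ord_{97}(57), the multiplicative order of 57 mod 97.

By Lagrange's theorem, ord_97(57) divides φ(97) = 97 − 1 = 96 = 2^5 · 3.
Divisors of 96: 1, 2, 3, 4, 6, 8, 12, 16, 24, 32, 48, 96.
Test each divisor d:
57^1 ≡ 57 (mod 97)
57^2 ≡ 48 (mod 97)
57^3 ≡ 20 (mod 97)
57^4 ≡ 73 (mod 97)
57^6 ≡ 12 (mod 97)
57^8 ≡ 91 (mod 97)
57^12 ≡ 47 (mod 97)
57^16 ≡ 36 (mod 97)
57^24 ≡ 75 (mod 97)
57^32 ≡ 35 (mod 97)
57^48 ≡ 96 (mod 97)
57^96 ≡ 1 (mod 97) ✓
So ord_97(57) = 96.

96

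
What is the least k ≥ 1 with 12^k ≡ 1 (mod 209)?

Since 12 ∈ (Z/209Z)^×, its order divides φ(209) = φ(11·19) = (11−1)·(19−1) = 10·18 = 180 = 2^2 · 3^2 · 5.
Divisors of 180: 1, 2, 3, 4, 5, 6, 9, 10, 12, 15, 18, 20, 30, 36, 45, 60, 90, 180.
Check 12^d mod 209 for each divisor in increasing order:
12^1 ≡ 12
12^2 ≡ 144
12^3 ≡ 56
12^4 ≡ 45
12^5 ≡ 122
12^6 ≡ 1
The smallest such exponent is 6, so the order of 12 is 6.

6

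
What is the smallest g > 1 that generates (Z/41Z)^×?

6

φ(41) = 41 − 1 = 40 = 2^3 · 5.
Test candidates g = 2, 3, … against the prime factors q ∈ {2, 5} of φ(41): g is a generator iff g^(40/q) ≢ 1 for every such q.
g = 2: 2^20 ≡ 1 — hits 1, so not a primitive root.
g = 3: 3^20 ≡ 40; 3^8 ≡ 1 — hits 1, so not a primitive root.
g = 4: 4^20 ≡ 1 — hits 1, so not a primitive root.
g = 5: 5^20 ≡ 1 — hits 1, so not a primitive root.
g = 6: 6^20 ≡ 40; 6^8 ≡ 10 — none is 1, so 6 is a primitive root.
So 6 is the smallest generator of (Z/41Z)^×.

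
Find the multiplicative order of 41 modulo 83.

Since 41 ∈ (Z/83Z)^×, its order divides φ(83) = 83 − 1 = 82 = 2 · 41.
Divisors of 82: 1, 2, 41, 82.
Evaluate successive powers at the divisors of 82:
41^1 ≡ 41 (mod 83)
41^2 ≡ 21 (mod 83)
41^41 ≡ 1 (mod 83) ✓
Hence ord(41) = 41.

41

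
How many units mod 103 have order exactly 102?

32

φ(103) = 103 − 1 = 102 = 2 · 3 · 17.
(Z/103Z)^× is cyclic (|G| = 102); a cyclic group of order m has exactly φ(d) elements of each order d | m, and none otherwise.
102 = 2 · 3 · 17 divides 102, and φ(102) = 32.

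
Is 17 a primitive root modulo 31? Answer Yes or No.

Yes

φ(31) = 31 − 1 = 30 = 2 · 3 · 5.
17 is a primitive root mod 31 iff 17^(φ(31)/q) ≢ 1 for every prime q | φ(31), i.e. q ∈ {2, 3, 5}.
17^15 ≡ 30 (mod 31)  [q = 2: ≢ 1 ✓]
17^10 ≡ 25 (mod 31)  [q = 3: ≢ 1 ✓]
17^6 ≡ 8 (mod 31)  [q = 5: ≢ 1 ✓]
All checks pass, so 17 has order 30 and is a primitive root modulo 31.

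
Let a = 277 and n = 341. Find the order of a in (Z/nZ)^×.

10

Since 277 ∈ (Z/341Z)^×, its order divides φ(341) = φ(11·31) = (11−1)·(31−1) = 10·30 = 300 = 2^2 · 3 · 5^2.
Divisors of 300: 1, 2, 3, 4, 5, 6, 10, 12, 15, 20, 25, 30, 50, 60, 75, 100, 150, 300.
Check 277^d mod 341 for each divisor in increasing order:
277^1 ≡ 277 (mod 341)
277^2 ≡ 4 (mod 341)
277^3 ≡ 85 (mod 341)
277^4 ≡ 16 (mod 341)
277^5 ≡ 340 (mod 341)
277^6 ≡ 64 (mod 341)
277^10 ≡ 1 (mod 341) ✓
Hence ord(277) = 10.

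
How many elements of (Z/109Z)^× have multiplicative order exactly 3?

2

φ(109) = 109 − 1 = 108 = 2^2 · 3^3.
In a cyclic group of order 108, there are φ(d) elements of order d for each divisor d of 108, and zero for non-divisors.
3 | 108, and φ(3) = 3 − 1 = 2.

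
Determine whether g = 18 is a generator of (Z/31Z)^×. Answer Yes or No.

φ(31) = 31 − 1 = 30 = 2 · 3 · 5.
Test 18^(30/q) mod 31 for each prime factor q of 30:
18^15 ≡ 1 (mod 31)  [q = 2: ≡ 1 ✗]
18^10 ≡ 5 (mod 31)  [q = 3: ≢ 1 ✓]
18^6 ≡ 16 (mod 31)  [q = 5: ≢ 1 ✓]
18^15 ≡ 1 shows ord(18) | 15, strictly less than φ(31); not a primitive root.

No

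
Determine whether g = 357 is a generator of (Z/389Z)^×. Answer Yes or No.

φ(389) = 389 − 1 = 388 = 2^2 · 97.
It suffices to check that the order of 357 is not a proper divisor of 388: compute 357^(388/q) for q ∈ {2, 97}.
357^194 ≡ 388 (mod 389)  [q = 2: ≢ 1 ✓]
357^4 ≡ 221 (mod 389)  [q = 97: ≢ 1 ✓]
All checks pass, so 357 has order 388 and is a primitive root modulo 389.

Yes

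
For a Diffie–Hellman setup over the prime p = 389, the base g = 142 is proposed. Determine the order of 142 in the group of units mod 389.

97

Since 142 ∈ (Z/389Z)^×, its order divides φ(389) = 389 − 1 = 388 = 2^2 · 97.
Divisors of 388: 1, 2, 4, 97, 194, 388.
Check 142^d mod 389 for each divisor in increasing order:
142^1 ≡ 142 (mod 389)
142^2 ≡ 325 (mod 389)
142^4 ≡ 206 (mod 389)
142^97 ≡ 1 (mod 389) ✓
So ord_389(142) = 97.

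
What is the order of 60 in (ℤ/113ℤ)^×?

28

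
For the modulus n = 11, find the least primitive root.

2

φ(11) = 11 − 1 = 10 = 2 · 5.
Test candidates g = 2, 3, … against the prime factors q ∈ {2, 5} of φ(11): g is a generator iff g^(10/q) ≢ 1 for every such q.
g = 2: 2^5 ≡ 10; 2^2 ≡ 4 — none is 1, so 2 is a primitive root.
The smallest primitive root modulo 11 is 2.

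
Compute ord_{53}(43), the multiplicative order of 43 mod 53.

26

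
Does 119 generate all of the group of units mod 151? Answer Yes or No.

φ(151) = 151 − 1 = 150 = 2 · 3 · 5^2.
An element g generates (Z/151Z)^× iff g^(150/q) ≢ 1 (mod 151) for each prime q ∈ {2, 3, 5}.
119^75 ≡ 150 (mod 151)  [q = 2: ≢ 1 ✓]
119^50 ≡ 118 (mod 151)  [q = 3: ≢ 1 ✓]
119^30 ≡ 1 (mod 151)  [q = 5: ≡ 1 ✗]
The check at q = 5 fails, so 119 generates a proper subgroup.

No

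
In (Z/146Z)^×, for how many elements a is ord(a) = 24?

φ(146) = φ(2)·φ(73) = 1·72 = 72 = 2^3 · 3^2.
Since (Z/146Z)^× is cyclic of order 72, the number of elements of order d is φ(d) when d | 72 and 0 otherwise.
24 = 2^3 · 3 divides 72, and φ(24) = 8.

8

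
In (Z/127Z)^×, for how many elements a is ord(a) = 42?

12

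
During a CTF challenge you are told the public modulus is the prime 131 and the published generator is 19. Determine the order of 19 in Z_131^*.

26

ord(19) | φ(131) = 131 − 1 = 130 = 2 · 5 · 13.
Divisors of 130: 1, 2, 5, 10, 13, 26, 65, 130.
Evaluate successive powers at the divisors of 130:
19^1 ≡ 19 (mod 131)
19^2 ≡ 99 (mod 131)
19^5 ≡ 68 (mod 131)
19^10 ≡ 39 (mod 131)
19^13 ≡ 130 (mod 131)
19^26 ≡ 1 (mod 131) ✓
The smallest such exponent is 26, so the order of 19 is 26.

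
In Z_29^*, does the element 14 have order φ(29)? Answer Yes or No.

φ(29) = 29 − 1 = 28 = 2^2 · 7.
It suffices to check that the order of 14 is not a proper divisor of 28: compute 14^(28/q) for q ∈ {2, 7}.
14^14 ≡ 28 (mod 29)  [q = 2: ≢ 1 ✓]
14^4 ≡ 20 (mod 29)  [q = 7: ≢ 1 ✓]
Every test exponent gives a nontrivial residue, hence 14 generates the full group.

Yes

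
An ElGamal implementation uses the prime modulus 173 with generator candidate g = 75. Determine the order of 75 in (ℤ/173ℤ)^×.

By Lagrange's theorem, ord_173(75) divides φ(173) = 173 − 1 = 172 = 2^2 · 43.
Divisors of 172: 1, 2, 4, 43, 86, 172.
Compute 75^d (mod 173) for the divisors d until we hit 1:
75^1 ≡ 75
75^2 ≡ 89
75^4 ≡ 136
75^43 ≡ 80
75^86 ≡ 172
75^172 ≡ 1
Therefore the multiplicative order of 75 modulo 173 is 172.

172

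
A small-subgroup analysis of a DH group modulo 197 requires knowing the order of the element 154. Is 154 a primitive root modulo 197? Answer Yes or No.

No

φ(197) = 197 − 1 = 196 = 2^2 · 7^2.
Test 154^(196/q) mod 197 for each prime factor q of 196:
154^98 ≡ 1 (mod 197)  [q = 2: ≡ 1 ✗]
154^28 ≡ 104 (mod 197)  [q = 7: ≢ 1 ✓]
154^98 ≡ 1 shows ord(154) | 98, strictly less than φ(197); not a primitive root.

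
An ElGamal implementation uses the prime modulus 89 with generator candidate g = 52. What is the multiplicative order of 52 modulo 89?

8

By Lagrange's theorem, ord_89(52) divides φ(89) = 89 − 1 = 88 = 2^3 · 11.
Divisors of 88: 1, 2, 4, 8, 11, 22, 44, 88.
Test each divisor d:
52^1 ≡ 52 (mod 89)
52^2 ≡ 34 (mod 89)
52^4 ≡ 88 (mod 89)
52^8 ≡ 1 (mod 89) ✓
Therefore the multiplicative order of 52 modulo 89 is 8.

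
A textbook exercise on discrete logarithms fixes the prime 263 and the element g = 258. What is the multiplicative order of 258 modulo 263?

131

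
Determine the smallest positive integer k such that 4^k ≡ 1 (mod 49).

21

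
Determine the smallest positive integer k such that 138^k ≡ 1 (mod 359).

179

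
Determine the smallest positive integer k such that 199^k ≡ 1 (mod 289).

272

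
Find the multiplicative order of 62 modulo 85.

Since 62 ∈ (Z/85Z)^×, its order divides φ(85) = φ(5·17) = (5−1)·(17−1) = 4·16 = 64 = 2^6.
Divisors of 64: 1, 2, 4, 8, 16, 32, 64.
Evaluate successive powers at the divisors of 64:
62^1 ≡ 62 (mod 85)
62^2 ≡ 19 (mod 85)
62^4 ≡ 21 (mod 85)
62^8 ≡ 16 (mod 85)
62^16 ≡ 1 (mod 85) ✓
Hence ord(62) = 16.

16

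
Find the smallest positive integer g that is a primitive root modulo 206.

φ(206) = φ(2)·φ(103) = 1·102 = 102 = 2 · 3 · 17.
g is a primitive root iff g^(102/q) ≢ 1 (mod 206) for each prime q ∈ {2, 3, 17}.
g = 2: gcd(2, 206) = 2 > 1, not a unit — skip.
g = 3: 3^51 ≡ 205; 3^34 ≡ 1 — hits 1, so not a primitive root.
g = 4: gcd(4, 206) = 2 > 1, not a unit — skip.
g = 5: 5^51 ≡ 205; 5^34 ≡ 159; 5^6 ≡ 175 — none is 1, so 5 is a primitive root.
So 5 is the smallest generator of (Z/206Z)^×.

5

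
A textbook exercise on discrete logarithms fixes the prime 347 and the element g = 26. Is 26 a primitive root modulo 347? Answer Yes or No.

φ(347) = 347 − 1 = 346 = 2 · 173.
An element g generates (Z/347Z)^× iff g^(346/q) ≢ 1 (mod 347) for each prime q ∈ {2, 173}.
26^173 ≡ 346 (mod 347)  [q = 2: ≢ 1 ✓]
26^2 ≡ 329 (mod 347)  [q = 173: ≢ 1 ✓]
Every test exponent gives a nontrivial residue, hence 26 generates the full group.

Yes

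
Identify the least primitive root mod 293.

2

φ(293) = 293 − 1 = 292 = 2^2 · 73.
g is a primitive root iff g^(292/q) ≢ 1 (mod 293) for each prime q ∈ {2, 73}.
g = 2: 2^146 ≡ 292; 2^4 ≡ 16 — none is 1, so 2 is a primitive root.
So 2 is the smallest generator of (Z/293Z)^×.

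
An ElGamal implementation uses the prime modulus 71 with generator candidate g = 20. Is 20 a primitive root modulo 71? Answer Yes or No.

φ(71) = 71 − 1 = 70 = 2 · 5 · 7.
20 is a primitive root mod 71 iff 20^(φ(71)/q) ≢ 1 for every prime q | φ(71), i.e. q ∈ {2, 5, 7}.
20^35 ≡ 1 (mod 71)  [q = 2: ≡ 1 ✗]
20^14 ≡ 1 (mod 71)  [q = 5: ≡ 1 ✗]
20^10 ≡ 48 (mod 71)  [q = 7: ≢ 1 ✓]
Since 20^35 ≡ 1, the order of 20 divides 35 < 70, so 20 is not a primitive root.

No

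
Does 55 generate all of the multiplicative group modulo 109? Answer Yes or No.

No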